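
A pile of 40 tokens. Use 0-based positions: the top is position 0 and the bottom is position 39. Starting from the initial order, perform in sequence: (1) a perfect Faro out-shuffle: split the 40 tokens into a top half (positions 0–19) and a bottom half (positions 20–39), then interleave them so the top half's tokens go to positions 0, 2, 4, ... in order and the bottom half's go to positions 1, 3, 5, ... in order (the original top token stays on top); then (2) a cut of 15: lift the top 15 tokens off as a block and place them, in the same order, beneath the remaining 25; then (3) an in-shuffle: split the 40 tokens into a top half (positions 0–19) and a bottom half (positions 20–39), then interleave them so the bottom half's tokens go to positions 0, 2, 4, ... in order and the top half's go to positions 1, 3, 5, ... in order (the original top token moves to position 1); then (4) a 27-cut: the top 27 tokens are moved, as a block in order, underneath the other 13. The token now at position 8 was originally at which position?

Undo the operations in reverse order, starting from position 8:
  undo op 4 (cut 27): 8 ← 35
  undo op 3 (in-shuffle, from top half): 35 ← 17
  undo op 2 (cut 15): 17 ← 32
  undo op 1 (out-shuffle, from top half): 32 ← 16
So the token at position 8 came from original position 16.

16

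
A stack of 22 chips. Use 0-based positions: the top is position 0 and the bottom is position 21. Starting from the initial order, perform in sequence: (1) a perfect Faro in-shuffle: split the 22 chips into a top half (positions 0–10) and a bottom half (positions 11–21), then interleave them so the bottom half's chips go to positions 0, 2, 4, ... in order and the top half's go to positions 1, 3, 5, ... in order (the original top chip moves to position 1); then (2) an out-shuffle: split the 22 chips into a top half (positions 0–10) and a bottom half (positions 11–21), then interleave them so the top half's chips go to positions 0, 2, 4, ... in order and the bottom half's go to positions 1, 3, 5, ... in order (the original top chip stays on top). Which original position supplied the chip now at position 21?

10

Undo the operations in reverse order, starting from position 21:
  undo op 2 (out-shuffle, from bottom half): 21 ← 21
  undo op 1 (in-shuffle, from top half): 21 ← 10
So the chip at position 21 came from original position 10.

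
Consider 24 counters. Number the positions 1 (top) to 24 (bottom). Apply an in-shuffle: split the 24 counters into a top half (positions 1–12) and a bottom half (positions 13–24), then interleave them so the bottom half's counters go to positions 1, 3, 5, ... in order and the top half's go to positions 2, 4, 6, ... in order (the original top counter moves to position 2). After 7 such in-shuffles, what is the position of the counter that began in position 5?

15

Track the counter's position through each in-shuffle:
5 → 10 → 20 → 15 → 5 → 10 → 20 → 15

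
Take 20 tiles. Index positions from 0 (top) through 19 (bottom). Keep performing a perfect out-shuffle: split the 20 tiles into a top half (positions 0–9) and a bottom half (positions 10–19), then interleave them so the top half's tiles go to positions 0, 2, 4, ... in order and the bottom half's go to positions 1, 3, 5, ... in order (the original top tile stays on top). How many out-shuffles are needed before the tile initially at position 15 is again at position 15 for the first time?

18

Follow position 15 under repeated out-shuffles:
15 → 11 → 3 → 6 → 12 → 5 → 10 → 1 → 2 → 4 → 8 → 16 → 13 → 7 → 14 → 9 → 18 → 17 → 15
It first returns after 18 out-shuffles.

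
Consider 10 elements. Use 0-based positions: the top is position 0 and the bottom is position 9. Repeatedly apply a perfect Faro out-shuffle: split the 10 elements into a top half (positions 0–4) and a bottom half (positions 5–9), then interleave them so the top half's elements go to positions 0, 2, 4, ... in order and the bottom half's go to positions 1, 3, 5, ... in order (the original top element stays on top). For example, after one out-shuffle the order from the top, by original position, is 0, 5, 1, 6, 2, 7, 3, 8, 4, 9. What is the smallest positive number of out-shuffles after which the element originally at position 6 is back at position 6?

Follow position 6 under repeated out-shuffles:
6 → 3 → 6
It first returns after 2 out-shuffles.

2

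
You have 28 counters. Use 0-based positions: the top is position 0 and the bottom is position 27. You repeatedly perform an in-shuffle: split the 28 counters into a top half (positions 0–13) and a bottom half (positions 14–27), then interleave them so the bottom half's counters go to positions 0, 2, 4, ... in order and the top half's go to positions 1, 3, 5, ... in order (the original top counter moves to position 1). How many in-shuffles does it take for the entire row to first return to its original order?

The in-shuffle permutes the 28 positions with cycle lengths [28].
Every counter is home exactly when every cycle has completed a whole number of laps, i.e. after lcm(28) = 28 in-shuffles.

28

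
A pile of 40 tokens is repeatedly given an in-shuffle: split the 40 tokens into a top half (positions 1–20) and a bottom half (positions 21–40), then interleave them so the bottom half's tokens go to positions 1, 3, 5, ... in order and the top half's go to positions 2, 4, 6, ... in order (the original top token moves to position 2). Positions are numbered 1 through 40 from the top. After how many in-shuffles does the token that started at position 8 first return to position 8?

Follow position 8 under repeated in-shuffles:
8 → 16 → 32 → 23 → 5 → 10 → 20 → 40 → 39 → 37 → 33 → 25 → 9 → 18 → 36 → 31 → 21 → 1 → 2 → 4 → 8
It first returns after 20 in-shuffles.

20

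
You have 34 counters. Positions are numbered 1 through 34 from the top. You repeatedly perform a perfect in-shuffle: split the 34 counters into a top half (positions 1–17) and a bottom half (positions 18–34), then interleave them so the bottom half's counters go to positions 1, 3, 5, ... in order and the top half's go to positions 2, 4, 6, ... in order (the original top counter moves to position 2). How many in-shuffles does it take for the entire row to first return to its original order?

12

The in-shuffle permutes the 34 positions with cycle lengths [3, 3, 4, 12, 12].
Every counter is home exactly when every cycle has completed a whole number of laps, i.e. after lcm(3, 4, 12) = 12 in-shuffles.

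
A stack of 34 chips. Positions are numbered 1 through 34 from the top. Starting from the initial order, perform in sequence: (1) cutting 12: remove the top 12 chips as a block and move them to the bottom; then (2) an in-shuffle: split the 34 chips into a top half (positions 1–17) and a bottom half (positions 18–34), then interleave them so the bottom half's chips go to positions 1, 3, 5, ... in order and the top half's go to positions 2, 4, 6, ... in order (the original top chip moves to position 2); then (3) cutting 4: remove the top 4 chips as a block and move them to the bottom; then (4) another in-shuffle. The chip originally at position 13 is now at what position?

Track the chip from position 13 forward through each operation:
  after op 1 (cut 12): 13 → 1
  after op 2 (in-shuffle): 1 → 2
  after op 3 (cut 4): 2 → 32
  after op 4 (in-shuffle): 32 → 29

29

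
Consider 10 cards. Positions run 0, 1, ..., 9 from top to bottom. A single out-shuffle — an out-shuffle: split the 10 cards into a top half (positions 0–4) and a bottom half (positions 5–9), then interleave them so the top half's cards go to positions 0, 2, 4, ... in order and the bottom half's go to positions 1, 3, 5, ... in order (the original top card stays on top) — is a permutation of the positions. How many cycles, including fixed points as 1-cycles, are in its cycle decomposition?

Trace each unvisited position around until it returns:
(0) (1 2 4 8 7 5) (3 6) (9)
4 cycles in total.

4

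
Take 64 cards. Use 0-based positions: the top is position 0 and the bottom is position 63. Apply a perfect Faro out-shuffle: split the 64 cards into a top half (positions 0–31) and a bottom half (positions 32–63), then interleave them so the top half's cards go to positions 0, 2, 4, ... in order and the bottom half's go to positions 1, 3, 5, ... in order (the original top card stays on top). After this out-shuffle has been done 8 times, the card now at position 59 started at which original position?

Work backwards from position 59, undoing one out-shuffle at a time:
59 ← 61 ← 62 ← 31 ← 47 ← 55 ← 59 ← 61 ← 62
So the card now at position 59 started at position 62.

62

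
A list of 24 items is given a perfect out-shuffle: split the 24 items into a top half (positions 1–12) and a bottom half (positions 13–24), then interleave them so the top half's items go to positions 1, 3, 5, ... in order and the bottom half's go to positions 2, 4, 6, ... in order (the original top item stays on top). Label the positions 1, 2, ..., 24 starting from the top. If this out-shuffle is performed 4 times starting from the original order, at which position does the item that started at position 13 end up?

Track the item's position through each out-shuffle:
13 → 2 → 3 → 5 → 9

9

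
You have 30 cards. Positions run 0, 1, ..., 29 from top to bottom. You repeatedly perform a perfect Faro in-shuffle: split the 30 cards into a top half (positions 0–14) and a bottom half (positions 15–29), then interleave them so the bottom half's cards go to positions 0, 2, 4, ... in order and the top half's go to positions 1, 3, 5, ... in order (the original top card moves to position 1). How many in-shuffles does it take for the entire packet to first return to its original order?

The in-shuffle permutes the 30 positions with cycle lengths [5, 5, 5, 5, 5, 5].
Every card is home exactly when every cycle has completed a whole number of laps, i.e. after lcm(5) = 5 in-shuffles.

5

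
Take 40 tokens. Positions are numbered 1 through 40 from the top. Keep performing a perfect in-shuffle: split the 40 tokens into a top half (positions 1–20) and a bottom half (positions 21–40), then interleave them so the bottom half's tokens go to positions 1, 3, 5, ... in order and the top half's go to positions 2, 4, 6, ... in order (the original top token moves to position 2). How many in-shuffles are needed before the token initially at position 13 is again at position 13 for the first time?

20

Follow position 13 under repeated in-shuffles:
13 → 26 → 11 → 22 → 3 → 6 → 12 → 24 → 7 → 14 → 28 → 15 → 30 → 19 → 38 → 35 → 29 → 17 → 34 → 27 → 13
It first returns after 20 in-shuffles.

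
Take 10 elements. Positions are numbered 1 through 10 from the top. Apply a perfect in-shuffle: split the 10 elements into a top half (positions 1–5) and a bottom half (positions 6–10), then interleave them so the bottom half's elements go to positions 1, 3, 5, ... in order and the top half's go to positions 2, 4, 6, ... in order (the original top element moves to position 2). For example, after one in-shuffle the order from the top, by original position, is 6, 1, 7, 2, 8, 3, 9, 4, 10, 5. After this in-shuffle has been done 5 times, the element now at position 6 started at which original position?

Work backwards from position 6, undoing one in-shuffle at a time:
6 ← 3 ← 7 ← 9 ← 10 ← 5
So the element now at position 6 started at position 5.

5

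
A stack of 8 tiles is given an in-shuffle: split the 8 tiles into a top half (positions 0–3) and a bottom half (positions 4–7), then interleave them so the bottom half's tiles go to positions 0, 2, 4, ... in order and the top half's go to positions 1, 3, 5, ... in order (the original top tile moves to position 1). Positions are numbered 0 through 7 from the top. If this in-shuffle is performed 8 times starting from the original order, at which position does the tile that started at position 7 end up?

4

Track the tile's position through each in-shuffle:
7 → 6 → 4 → 0 → 1 → 3 → 7 → 6 → 4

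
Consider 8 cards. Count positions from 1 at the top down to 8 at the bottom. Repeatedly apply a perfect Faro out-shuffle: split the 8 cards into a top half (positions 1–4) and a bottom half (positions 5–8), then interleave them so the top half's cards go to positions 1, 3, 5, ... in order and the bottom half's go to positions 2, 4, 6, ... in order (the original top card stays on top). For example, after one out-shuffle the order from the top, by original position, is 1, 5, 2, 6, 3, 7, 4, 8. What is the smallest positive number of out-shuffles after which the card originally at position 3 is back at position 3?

Follow position 3 under repeated out-shuffles:
3 → 5 → 2 → 3
It first returns after 3 out-shuffles.

3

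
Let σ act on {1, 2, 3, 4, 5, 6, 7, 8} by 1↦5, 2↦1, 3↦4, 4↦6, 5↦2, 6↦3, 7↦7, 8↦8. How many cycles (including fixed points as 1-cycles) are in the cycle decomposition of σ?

4

Cycle decomposition: (1 5 2) (3 4 6) (7) (8).
4 cycles.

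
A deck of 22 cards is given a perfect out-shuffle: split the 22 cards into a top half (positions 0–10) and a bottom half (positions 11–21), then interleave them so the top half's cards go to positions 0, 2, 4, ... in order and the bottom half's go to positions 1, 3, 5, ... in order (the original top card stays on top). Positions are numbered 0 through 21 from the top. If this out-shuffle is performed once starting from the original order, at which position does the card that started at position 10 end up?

20

Track the card's position through each out-shuffle:
10 → 20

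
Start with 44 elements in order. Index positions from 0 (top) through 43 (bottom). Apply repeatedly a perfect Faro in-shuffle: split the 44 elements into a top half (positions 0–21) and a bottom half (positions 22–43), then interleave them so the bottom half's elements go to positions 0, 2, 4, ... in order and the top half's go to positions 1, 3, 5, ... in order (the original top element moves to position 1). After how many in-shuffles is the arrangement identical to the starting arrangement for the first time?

The in-shuffle permutes the 44 positions with cycle lengths [2, 4, 4, 4, 6, 12, 12].
Every element is home exactly when every cycle has completed a whole number of laps, i.e. after lcm(2, 4, 6, 12) = 12 in-shuffles.

12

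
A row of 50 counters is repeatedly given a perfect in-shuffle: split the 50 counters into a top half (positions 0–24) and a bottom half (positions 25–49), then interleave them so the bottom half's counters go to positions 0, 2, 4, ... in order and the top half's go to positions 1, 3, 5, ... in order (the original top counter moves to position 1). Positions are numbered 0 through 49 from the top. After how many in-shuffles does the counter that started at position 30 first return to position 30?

Follow position 30 under repeated in-shuffles:
30 → 10 → 21 → 43 → 36 → 22 → 45 → 40 → 30
It first returns after 8 in-shuffles.

8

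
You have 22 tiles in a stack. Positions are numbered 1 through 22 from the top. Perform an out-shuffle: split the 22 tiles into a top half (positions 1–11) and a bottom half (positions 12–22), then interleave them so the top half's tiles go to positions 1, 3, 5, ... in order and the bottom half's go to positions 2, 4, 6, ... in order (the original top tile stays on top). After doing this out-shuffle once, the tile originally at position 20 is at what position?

Track the tile's position through each out-shuffle:
20 → 18

18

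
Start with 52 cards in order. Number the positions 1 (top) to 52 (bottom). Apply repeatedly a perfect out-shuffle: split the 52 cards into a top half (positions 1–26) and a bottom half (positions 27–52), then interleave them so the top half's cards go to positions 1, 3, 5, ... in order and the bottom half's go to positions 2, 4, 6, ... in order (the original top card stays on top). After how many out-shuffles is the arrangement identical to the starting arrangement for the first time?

The out-shuffle permutes the 52 positions with cycle lengths [1, 1, 2, 8, 8, 8, 8, 8, 8].
Every card is home exactly when every cycle has completed a whole number of laps, i.e. after lcm(1, 2, 8) = 8 out-shuffles.

8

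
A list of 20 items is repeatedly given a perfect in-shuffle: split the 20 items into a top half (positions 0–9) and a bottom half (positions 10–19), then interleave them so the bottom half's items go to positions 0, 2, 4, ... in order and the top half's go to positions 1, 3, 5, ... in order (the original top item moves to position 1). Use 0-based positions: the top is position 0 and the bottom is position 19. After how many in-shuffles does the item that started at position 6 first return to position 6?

Follow position 6 under repeated in-shuffles:
6 → 13 → 6
It first returns after 2 in-shuffles.

2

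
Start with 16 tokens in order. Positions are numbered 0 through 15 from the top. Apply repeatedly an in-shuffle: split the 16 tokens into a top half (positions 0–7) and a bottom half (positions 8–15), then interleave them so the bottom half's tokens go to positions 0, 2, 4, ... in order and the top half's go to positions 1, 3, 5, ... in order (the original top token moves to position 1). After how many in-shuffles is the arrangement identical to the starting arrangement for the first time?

8

The in-shuffle permutes the 16 positions with cycle lengths [8, 8].
Every token is home exactly when every cycle has completed a whole number of laps, i.e. after lcm(8) = 8 in-shuffles.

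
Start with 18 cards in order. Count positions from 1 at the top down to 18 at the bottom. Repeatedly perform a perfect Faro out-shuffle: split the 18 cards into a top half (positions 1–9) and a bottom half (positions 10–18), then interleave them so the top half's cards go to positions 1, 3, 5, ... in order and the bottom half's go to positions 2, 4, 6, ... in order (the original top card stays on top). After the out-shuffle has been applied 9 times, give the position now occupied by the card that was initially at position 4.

7

Track the card's position through each out-shuffle:
4 → 7 → 13 → 8 → 15 → 12 → 6 → 11 → 4 → 7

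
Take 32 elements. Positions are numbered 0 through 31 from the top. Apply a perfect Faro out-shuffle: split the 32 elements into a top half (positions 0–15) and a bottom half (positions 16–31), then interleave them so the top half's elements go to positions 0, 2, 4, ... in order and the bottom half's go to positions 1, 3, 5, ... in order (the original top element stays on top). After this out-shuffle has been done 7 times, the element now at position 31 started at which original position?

31

Work backwards from position 31, undoing one out-shuffle at a time:
31 ← 31 ← 31 ← 31 ← 31 ← 31 ← 31 ← 31
So the element now at position 31 started at position 31.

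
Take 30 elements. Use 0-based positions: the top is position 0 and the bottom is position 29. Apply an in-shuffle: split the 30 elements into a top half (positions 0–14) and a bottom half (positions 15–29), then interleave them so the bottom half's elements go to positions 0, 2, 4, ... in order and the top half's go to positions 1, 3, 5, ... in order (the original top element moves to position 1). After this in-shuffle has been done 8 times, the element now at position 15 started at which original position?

Work backwards from position 15, undoing one in-shuffle at a time:
15 ← 7 ← 3 ← 1 ← 0 ← 15 ← 7 ← 3 ← 1
So the element now at position 15 started at position 1.

1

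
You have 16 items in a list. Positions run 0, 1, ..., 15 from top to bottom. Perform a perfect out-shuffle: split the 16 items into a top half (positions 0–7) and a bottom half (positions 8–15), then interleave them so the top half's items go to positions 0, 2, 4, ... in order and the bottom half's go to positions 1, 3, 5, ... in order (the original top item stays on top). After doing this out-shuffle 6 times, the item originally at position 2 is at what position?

Track the item's position through each out-shuffle:
2 → 4 → 8 → 1 → 2 → 4 → 8

8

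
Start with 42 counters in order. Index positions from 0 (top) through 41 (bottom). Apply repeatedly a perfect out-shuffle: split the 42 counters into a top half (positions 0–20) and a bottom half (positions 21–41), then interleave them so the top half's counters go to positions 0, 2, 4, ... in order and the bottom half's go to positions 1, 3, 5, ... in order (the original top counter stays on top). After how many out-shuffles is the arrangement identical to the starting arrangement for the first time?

20

The out-shuffle permutes the 42 positions with cycle lengths [1, 1, 20, 20].
Every counter is home exactly when every cycle has completed a whole number of laps, i.e. after lcm(1, 20) = 20 out-shuffles.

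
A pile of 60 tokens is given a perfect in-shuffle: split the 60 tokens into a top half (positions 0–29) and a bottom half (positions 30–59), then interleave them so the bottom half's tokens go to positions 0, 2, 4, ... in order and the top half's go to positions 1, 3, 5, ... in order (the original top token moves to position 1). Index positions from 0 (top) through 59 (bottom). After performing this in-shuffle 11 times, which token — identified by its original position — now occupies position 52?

4

Work backwards from position 52, undoing one in-shuffle at a time:
52 ← 56 ← 58 ← 59 ← 29 ← 14 ← 37 ← 18 ← 39 ← 19 ← 9 ← 4
So the token now at position 52 started at position 4.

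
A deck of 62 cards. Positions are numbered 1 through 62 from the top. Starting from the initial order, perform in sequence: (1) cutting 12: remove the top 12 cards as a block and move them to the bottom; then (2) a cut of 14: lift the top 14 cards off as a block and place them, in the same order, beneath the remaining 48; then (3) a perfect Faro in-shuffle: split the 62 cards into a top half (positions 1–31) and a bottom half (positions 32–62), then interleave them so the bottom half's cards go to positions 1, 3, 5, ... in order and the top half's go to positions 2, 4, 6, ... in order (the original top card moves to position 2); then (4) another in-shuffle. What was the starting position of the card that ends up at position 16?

30

Undo the operations in reverse order, starting from position 16:
  undo op 4 (in-shuffle, from top half): 16 ← 8
  undo op 3 (in-shuffle, from top half): 8 ← 4
  undo op 2 (cut 14): 4 ← 18
  undo op 1 (cut 12): 18 ← 30
So the card at position 16 came from original position 30.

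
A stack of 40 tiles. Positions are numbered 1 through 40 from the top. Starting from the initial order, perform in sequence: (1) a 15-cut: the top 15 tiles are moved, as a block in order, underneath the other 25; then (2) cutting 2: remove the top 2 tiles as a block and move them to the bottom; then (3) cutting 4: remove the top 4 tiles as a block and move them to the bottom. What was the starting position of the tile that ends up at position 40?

21

Undo the operations in reverse order, starting from position 40:
  undo op 3 (cut 4): 40 ← 4
  undo op 2 (cut 2): 4 ← 6
  undo op 1 (cut 15): 6 ← 21
So the tile at position 40 came from original position 21.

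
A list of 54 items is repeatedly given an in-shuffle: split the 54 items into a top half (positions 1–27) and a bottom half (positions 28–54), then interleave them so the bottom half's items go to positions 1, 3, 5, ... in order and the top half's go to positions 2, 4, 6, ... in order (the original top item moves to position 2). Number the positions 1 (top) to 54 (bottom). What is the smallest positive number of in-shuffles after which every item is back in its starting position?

The in-shuffle permutes the 54 positions with cycle lengths [4, 10, 20, 20].
Every item is home exactly when every cycle has completed a whole number of laps, i.e. after lcm(4, 10, 20) = 20 in-shuffles.

20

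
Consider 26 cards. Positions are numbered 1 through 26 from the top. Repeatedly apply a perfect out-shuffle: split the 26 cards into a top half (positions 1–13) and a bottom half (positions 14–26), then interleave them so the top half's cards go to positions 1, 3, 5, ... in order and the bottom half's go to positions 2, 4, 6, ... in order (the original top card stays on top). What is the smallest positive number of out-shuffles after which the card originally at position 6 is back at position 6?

Follow position 6 under repeated out-shuffles:
6 → 11 → 21 → 16 → 6
It first returns after 4 out-shuffles.

4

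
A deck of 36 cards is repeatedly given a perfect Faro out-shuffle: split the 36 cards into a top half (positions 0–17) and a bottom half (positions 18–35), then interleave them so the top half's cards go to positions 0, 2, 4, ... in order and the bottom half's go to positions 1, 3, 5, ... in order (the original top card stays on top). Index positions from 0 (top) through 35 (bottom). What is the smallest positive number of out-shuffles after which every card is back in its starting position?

12

The out-shuffle permutes the 36 positions with cycle lengths [1, 1, 3, 3, 4, 12, 12].
Every card is home exactly when every cycle has completed a whole number of laps, i.e. after lcm(1, 3, 4, 12) = 12 out-shuffles.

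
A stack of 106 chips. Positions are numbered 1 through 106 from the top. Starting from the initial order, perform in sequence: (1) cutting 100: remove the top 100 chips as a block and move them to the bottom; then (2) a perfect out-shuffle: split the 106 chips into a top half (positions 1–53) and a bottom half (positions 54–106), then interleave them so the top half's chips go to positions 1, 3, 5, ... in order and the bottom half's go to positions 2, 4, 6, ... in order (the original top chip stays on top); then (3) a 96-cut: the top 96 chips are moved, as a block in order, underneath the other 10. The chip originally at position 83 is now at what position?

82

Track the chip from position 83 forward through each operation:
  after op 1 (cut 100): 83 → 89
  after op 2 (out-shuffle): 89 → 72
  after op 3 (cut 96): 72 → 82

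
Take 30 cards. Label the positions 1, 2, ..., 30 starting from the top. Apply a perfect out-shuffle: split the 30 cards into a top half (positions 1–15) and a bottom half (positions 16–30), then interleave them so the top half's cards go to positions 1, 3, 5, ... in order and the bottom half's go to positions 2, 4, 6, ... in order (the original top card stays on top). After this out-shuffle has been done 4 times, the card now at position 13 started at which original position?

9

Work backwards from position 13, undoing one out-shuffle at a time:
13 ← 7 ← 4 ← 17 ← 9
So the card now at position 13 started at position 9.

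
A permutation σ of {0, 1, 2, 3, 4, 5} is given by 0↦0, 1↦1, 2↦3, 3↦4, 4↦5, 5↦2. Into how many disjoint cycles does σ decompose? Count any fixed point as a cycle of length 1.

Cycle decomposition: (0) (1) (2 3 4 5).
3 cycles.

3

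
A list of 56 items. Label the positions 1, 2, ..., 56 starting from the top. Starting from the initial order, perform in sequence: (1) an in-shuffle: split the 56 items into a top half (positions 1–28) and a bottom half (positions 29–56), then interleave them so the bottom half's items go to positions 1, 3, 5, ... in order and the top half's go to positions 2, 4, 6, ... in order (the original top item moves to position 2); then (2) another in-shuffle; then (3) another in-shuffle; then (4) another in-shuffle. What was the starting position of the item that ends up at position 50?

Undo the operations in reverse order, starting from position 50:
  undo op 4 (in-shuffle, from top half): 50 ← 25
  undo op 3 (in-shuffle, from bottom half): 25 ← 41
  undo op 2 (in-shuffle, from bottom half): 41 ← 49
  undo op 1 (in-shuffle, from bottom half): 49 ← 53
So the item at position 50 came from original position 53.

53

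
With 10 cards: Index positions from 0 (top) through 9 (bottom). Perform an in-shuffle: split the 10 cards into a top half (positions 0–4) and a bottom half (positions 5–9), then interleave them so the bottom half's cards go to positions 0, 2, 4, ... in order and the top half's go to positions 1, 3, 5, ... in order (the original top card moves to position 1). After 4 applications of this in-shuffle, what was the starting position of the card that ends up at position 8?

3

Work backwards from position 8, undoing one in-shuffle at a time:
8 ← 9 ← 4 ← 7 ← 3
So the card now at position 8 started at position 3.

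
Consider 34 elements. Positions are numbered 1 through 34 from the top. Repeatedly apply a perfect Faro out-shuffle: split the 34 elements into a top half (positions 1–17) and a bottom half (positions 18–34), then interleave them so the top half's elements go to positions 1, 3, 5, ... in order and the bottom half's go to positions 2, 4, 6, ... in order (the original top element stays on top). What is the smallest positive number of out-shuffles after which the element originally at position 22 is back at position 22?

10

Follow position 22 under repeated out-shuffles:
22 → 10 → 19 → 4 → 7 → 13 → 25 → 16 → 31 → 28 → 22
It first returns after 10 out-shuffles.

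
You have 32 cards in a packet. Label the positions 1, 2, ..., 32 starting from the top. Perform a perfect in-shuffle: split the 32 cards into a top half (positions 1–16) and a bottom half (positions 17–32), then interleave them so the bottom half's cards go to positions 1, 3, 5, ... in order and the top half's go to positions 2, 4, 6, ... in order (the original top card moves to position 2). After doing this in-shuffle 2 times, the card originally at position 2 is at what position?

8

Track the card's position through each in-shuffle:
2 → 4 → 8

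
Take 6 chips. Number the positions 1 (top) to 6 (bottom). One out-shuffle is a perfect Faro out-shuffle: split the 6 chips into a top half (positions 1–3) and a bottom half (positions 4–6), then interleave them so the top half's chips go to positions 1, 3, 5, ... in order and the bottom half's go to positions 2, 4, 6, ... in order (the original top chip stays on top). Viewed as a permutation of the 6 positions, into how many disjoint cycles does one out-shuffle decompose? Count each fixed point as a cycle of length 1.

Trace each unvisited position around until it returns:
(1) (2 3 5 4) (6)
3 cycles in total.

3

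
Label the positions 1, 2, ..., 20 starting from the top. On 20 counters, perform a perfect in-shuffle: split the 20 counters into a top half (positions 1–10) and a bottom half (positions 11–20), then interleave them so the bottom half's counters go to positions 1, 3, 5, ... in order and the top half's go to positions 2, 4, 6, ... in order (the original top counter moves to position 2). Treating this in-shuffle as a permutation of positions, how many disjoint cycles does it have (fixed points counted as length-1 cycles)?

5

Trace each unvisited position around until it returns:
(1 2 4 8 16 11) (3 6 12) (5 10 20 19 17 13) (7 14) (9 18 15)
5 cycles in total.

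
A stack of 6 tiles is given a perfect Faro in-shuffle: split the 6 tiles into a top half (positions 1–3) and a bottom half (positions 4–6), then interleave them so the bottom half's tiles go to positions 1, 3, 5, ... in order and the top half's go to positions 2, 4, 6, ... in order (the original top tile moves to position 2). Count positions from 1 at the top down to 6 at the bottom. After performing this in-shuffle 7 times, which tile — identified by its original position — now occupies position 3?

Work backwards from position 3, undoing one in-shuffle at a time:
3 ← 5 ← 6 ← 3 ← 5 ← 6 ← 3 ← 5
So the tile now at position 3 started at position 5.

5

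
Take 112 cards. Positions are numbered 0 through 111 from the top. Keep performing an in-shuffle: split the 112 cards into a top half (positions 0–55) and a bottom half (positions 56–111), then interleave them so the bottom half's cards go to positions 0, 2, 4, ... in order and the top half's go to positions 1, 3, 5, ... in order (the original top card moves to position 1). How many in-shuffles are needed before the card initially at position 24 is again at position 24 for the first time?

28

Follow position 24 under repeated in-shuffles:
24 → 49 → 99 → 86 → 60 → 8 → 17 → 35 → ... → 24 (length 28)
It first returns after 28 in-shuffles.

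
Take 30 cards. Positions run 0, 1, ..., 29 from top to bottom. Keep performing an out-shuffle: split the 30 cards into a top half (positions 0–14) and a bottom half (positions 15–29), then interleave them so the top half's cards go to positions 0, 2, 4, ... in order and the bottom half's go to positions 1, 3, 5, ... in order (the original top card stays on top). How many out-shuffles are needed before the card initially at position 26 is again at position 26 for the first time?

28

Follow position 26 under repeated out-shuffles:
26 → 23 → 17 → 5 → 10 → 20 → 11 → 22 → ... → 26 (length 28)
It first returns after 28 out-shuffles.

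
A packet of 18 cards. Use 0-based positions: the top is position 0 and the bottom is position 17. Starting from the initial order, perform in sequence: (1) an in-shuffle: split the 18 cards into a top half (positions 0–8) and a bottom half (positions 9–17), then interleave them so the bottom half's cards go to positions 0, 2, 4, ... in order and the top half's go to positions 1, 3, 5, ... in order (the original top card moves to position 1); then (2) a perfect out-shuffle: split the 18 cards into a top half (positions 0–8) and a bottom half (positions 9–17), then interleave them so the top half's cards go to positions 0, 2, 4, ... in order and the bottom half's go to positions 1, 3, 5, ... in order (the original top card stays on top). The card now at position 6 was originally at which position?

1

Undo the operations in reverse order, starting from position 6:
  undo op 2 (out-shuffle, from top half): 6 ← 3
  undo op 1 (in-shuffle, from top half): 3 ← 1
So the card at position 6 came from original position 1.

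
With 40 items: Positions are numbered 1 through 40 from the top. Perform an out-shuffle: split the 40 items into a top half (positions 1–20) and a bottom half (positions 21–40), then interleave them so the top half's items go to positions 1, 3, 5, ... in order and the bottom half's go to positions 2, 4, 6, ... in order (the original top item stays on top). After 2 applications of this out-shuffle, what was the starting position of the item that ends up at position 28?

Work backwards from position 28, undoing one out-shuffle at a time:
28 ← 34 ← 37
So the item now at position 28 started at position 37.

37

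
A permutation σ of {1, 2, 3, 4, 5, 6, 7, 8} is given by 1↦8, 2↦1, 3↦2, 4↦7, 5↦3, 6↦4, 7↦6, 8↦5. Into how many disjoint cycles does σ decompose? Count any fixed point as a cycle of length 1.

Cycle decomposition: (1 8 5 3 2) (4 7 6).
2 cycles.

2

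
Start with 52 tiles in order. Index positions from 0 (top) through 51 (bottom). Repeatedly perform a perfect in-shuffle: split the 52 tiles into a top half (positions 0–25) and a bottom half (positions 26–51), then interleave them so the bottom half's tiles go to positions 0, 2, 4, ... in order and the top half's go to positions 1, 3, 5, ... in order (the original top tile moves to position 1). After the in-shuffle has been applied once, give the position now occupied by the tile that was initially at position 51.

50

Track the tile's position through each in-shuffle:
51 → 50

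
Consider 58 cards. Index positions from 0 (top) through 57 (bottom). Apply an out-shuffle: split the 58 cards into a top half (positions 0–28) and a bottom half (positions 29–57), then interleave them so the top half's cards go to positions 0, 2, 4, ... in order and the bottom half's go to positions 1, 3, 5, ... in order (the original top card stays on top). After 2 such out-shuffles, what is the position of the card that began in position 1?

4

Track the card's position through each out-shuffle:
1 → 2 → 4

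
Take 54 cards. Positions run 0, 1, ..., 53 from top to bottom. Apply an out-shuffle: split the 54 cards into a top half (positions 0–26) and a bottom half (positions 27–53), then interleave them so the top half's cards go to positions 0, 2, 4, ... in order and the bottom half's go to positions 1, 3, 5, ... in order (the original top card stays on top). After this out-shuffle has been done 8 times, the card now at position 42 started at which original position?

Work backwards from position 42, undoing one out-shuffle at a time:
42 ← 21 ← 37 ← 45 ← 49 ← 51 ← 52 ← 26 ← 13
So the card now at position 42 started at position 13.

13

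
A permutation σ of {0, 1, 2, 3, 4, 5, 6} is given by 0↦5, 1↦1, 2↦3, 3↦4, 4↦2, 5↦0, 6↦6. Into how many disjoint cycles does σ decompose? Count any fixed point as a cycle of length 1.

Cycle decomposition: (0 5) (1) (2 3 4) (6).
4 cycles.

4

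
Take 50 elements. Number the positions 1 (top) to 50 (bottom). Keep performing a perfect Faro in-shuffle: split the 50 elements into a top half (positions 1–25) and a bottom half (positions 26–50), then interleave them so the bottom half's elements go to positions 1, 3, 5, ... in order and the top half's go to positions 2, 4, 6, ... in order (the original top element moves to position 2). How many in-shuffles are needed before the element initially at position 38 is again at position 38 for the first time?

Follow position 38 under repeated in-shuffles:
38 → 25 → 50 → 49 → 47 → 43 → 35 → 19 → 38
It first returns after 8 in-shuffles.

8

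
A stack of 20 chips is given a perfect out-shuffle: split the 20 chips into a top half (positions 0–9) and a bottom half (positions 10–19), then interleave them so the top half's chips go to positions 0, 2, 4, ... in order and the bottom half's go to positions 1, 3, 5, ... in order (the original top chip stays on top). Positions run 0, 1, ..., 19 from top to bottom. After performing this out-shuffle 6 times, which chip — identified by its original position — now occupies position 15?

Work backwards from position 15, undoing one out-shuffle at a time:
15 ← 17 ← 18 ← 9 ← 14 ← 7 ← 13
So the chip now at position 15 started at position 13.

13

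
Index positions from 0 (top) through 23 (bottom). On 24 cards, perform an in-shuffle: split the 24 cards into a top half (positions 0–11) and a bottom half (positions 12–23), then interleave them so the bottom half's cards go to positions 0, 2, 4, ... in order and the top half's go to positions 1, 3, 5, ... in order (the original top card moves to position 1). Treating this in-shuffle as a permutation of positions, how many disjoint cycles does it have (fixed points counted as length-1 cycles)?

Trace each unvisited position around until it returns:
(0 1 3 7 15 6 ... len 20) (4 9 19 14)
2 cycles in total.

2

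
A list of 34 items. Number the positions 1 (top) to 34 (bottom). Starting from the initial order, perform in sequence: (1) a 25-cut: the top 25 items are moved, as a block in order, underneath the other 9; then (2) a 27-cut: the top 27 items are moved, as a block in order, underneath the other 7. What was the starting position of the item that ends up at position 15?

Undo the operations in reverse order, starting from position 15:
  undo op 2 (cut 27): 15 ← 8
  undo op 1 (cut 25): 8 ← 33
So the item at position 15 came from original position 33.

33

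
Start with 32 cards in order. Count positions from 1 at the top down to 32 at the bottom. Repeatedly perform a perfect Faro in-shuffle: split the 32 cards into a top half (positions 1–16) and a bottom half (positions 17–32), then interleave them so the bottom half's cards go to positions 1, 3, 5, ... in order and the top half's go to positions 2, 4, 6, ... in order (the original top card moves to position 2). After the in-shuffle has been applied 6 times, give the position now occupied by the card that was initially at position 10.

Track the card's position through each in-shuffle:
10 → 20 → 7 → 14 → 28 → 23 → 13

13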